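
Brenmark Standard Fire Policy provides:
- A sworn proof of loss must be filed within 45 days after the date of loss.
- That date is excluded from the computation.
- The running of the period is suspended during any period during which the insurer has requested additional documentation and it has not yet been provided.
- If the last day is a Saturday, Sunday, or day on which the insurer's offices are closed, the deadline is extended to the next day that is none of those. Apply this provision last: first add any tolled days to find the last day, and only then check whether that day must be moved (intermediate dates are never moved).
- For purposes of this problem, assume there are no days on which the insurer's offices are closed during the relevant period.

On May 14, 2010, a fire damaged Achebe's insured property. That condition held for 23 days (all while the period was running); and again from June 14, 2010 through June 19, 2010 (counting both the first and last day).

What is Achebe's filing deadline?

45 days after May 14, 2010 is June 28, 2010.
Tolling adds 23 days: June 28, 2010 + 23 days = July 21, 2010.
From June 14, 2010 through June 19, 2010 inclusive is 6 days; tolling adds 6 days: July 21, 2010 + 6 days = July 27, 2010.
July 27, 2010 is a Tuesday and not a day on which the insurer's offices are closed, so no extension applies.

July 27, 2010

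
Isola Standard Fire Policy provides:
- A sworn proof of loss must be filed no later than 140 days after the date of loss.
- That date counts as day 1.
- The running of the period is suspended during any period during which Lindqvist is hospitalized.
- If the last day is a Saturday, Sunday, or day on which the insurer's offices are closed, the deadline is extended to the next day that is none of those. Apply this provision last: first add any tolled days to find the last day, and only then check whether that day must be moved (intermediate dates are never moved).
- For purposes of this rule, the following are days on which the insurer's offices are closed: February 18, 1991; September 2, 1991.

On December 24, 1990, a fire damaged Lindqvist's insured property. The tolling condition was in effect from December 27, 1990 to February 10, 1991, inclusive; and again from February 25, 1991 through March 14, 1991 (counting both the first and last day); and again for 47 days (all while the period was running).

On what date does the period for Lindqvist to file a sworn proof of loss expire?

September 3, 1991

Counting December 24, 1990 as day 1, day 140 is May 12, 1991.
From December 27, 1990 through February 10, 1991 inclusive is 46 days; tolling adds 46 days: May 12, 1991 + 46 days = June 27, 1991.
From February 25, 1991 through March 14, 1991 inclusive is 18 days; tolling adds 18 days: June 27, 1991 + 18 days = July 15, 1991.
Tolling adds 47 days: July 15, 1991 + 47 days = August 31, 1991.
August 31, 1991 is Saturday; September 1, 1991 is Sunday; September 2, 1991 is a listed holiday. The next qualifying day is September 3, 1991.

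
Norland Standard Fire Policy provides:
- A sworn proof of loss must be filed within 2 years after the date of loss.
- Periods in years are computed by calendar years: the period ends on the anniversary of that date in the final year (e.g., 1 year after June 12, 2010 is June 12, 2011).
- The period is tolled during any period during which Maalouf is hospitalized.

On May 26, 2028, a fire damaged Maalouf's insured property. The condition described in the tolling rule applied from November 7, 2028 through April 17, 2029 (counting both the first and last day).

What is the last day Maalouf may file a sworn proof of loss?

2 years after May 26, 2028 is May 26, 2030.
From November 7, 2028 through April 17, 2029 inclusive is 162 days; tolling adds 162 days: May 26, 2030 + 162 days = November 4, 2030.

November 4, 2030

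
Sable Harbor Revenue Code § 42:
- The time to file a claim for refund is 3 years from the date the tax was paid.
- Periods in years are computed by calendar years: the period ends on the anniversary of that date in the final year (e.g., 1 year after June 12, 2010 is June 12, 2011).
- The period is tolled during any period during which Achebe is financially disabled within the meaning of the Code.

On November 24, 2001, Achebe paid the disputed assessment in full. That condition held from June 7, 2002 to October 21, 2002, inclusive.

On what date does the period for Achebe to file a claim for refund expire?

April 10, 2005

3 years after November 24, 2001 is November 24, 2004.
From June 7, 2002 through October 21, 2002 inclusive is 137 days; tolling adds 137 days: November 24, 2004 + 137 days = April 10, 2005.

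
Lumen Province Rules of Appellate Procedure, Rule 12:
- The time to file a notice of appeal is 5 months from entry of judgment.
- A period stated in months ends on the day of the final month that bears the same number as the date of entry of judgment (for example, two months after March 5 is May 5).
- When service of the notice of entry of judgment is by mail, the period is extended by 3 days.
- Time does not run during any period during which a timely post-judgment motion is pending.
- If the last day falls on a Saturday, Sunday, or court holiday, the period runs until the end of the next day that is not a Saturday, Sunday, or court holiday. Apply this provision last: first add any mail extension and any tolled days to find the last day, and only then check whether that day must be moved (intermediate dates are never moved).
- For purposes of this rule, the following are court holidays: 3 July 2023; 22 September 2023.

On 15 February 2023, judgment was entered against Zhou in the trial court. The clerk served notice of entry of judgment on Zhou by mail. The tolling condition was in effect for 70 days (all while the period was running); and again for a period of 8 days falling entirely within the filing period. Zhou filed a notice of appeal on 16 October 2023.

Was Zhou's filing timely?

5 months after 15 February 2023 is July 15, 2023.
Service was by mail, adding 3 days: July 15, 2023 + 3 days = July 18, 2023.
Tolling adds 70 days: July 18, 2023 + 70 days = September 26, 2023.
Tolling adds 8 days: September 26, 2023 + 8 days = October 4, 2023.
October 4, 2023 is a Wednesday and not a court holiday, so no extension applies.
The deadline is October 4, 2023; the filing on October 16, 2023 is after that date.

No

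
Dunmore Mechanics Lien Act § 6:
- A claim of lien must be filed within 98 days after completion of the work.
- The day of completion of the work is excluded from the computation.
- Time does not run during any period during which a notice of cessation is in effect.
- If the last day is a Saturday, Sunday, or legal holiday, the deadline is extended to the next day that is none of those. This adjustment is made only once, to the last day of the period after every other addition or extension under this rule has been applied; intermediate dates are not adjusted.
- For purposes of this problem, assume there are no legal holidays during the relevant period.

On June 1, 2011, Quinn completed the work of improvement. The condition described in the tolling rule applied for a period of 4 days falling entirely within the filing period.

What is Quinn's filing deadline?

98 days after June 1, 2011 is September 7, 2011.
Tolling adds 4 days: September 7, 2011 + 4 days = September 11, 2011.
September 11, 2011 is Sunday. The next qualifying day is September 12, 2011.

September 12, 2011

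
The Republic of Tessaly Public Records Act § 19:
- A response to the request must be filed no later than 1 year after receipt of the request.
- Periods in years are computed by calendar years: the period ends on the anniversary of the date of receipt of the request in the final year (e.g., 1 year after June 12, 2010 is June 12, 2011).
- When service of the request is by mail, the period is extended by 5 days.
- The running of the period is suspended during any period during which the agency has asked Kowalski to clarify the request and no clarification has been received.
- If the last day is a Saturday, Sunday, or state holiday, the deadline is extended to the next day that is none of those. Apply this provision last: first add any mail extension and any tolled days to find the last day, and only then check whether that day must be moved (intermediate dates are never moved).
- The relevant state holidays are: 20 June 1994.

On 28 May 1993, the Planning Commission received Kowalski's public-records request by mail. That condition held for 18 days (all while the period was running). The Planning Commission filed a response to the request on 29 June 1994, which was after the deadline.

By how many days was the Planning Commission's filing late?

1 year after 28 May 1993 is May 28, 1994.
Service was by mail, adding 5 days: May 28, 1994 + 5 days = June 2, 1994.
Tolling adds 18 days: June 2, 1994 + 18 days = June 20, 1994.
June 20, 1994 is a listed holiday. The next qualifying day is June 21, 1994.
The deadline is June 21, 1994; from June 21, 1994 to June 29, 1994 is 8 days.

8 days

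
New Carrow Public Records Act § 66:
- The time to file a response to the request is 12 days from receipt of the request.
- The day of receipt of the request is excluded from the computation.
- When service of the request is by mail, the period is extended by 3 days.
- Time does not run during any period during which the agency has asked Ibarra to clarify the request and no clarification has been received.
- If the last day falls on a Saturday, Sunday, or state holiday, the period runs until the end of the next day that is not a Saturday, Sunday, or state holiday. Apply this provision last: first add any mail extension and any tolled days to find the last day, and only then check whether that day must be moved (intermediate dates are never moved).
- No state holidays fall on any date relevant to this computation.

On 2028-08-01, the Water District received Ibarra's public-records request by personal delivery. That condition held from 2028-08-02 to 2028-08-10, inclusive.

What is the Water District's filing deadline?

12 days after 2028-08-01 is August 13, 2028.
Service was not by mail, so no mail extension applies.
From August 2, 2028 through August 10, 2028 inclusive is 9 days; tolling adds 9 days: August 13, 2028 + 9 days = August 22, 2028.
August 22, 2028 is a Tuesday and not a state holiday, so no extension applies.

August 22, 2028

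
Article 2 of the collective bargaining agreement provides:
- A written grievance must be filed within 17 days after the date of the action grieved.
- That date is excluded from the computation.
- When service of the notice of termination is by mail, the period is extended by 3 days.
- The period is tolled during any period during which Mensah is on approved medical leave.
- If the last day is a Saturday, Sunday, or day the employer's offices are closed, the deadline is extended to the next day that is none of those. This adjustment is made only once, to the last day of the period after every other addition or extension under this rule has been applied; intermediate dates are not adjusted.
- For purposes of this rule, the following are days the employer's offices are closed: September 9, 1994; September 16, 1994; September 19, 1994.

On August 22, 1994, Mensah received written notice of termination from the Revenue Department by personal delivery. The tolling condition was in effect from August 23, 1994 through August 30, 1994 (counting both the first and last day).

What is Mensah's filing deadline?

September 20, 1994

17 days after August 22, 1994 is September 8, 1994.
Service was not by mail, so no mail extension applies.
From August 23, 1994 through August 30, 1994 inclusive is 8 days; tolling adds 8 days: September 8, 1994 + 8 days = September 16, 1994.
September 16, 1994 is a listed holiday; September 17, 1994 is Saturday; September 18, 1994 is Sunday; September 19, 1994 is a listed holiday. The next qualifying day is September 20, 1994.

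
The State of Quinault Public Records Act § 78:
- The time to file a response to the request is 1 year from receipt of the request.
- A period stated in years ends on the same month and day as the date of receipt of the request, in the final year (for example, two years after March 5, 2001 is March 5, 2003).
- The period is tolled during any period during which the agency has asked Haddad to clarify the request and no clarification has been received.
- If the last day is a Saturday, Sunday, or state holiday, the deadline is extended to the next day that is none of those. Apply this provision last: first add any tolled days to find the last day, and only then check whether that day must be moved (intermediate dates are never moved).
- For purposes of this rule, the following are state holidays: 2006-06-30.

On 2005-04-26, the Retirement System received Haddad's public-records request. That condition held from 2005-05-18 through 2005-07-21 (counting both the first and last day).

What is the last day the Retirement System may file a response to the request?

July 3, 2006

1 year after 2005-04-26 is April 26, 2006.
From May 18, 2005 through July 21, 2005 inclusive is 65 days; tolling adds 65 days: April 26, 2006 + 65 days = June 30, 2006.
June 30, 2006 is a listed holiday; July 1, 2006 is Saturday; July 2, 2006 is Sunday. The next qualifying day is July 3, 2006.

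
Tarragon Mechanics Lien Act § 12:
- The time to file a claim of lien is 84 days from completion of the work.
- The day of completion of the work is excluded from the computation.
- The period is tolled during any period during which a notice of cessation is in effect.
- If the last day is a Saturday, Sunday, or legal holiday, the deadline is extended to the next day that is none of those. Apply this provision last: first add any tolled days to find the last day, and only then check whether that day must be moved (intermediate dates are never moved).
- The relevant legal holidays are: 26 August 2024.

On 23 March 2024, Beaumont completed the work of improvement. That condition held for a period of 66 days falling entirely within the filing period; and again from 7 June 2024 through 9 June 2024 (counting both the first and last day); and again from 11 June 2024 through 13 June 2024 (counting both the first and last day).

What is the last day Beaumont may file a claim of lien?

84 days after 23 March 2024 is June 15, 2024.
Tolling adds 66 days: June 15, 2024 + 66 days = August 20, 2024.
From June 7, 2024 through June 9, 2024 inclusive is 3 days; tolling adds 3 days: August 20, 2024 + 3 days = August 23, 2024.
From June 11, 2024 through June 13, 2024 inclusive is 3 days; tolling adds 3 days: August 23, 2024 + 3 days = August 26, 2024.
August 26, 2024 is a listed holiday. The next qualifying day is August 27, 2024.

August 27, 2024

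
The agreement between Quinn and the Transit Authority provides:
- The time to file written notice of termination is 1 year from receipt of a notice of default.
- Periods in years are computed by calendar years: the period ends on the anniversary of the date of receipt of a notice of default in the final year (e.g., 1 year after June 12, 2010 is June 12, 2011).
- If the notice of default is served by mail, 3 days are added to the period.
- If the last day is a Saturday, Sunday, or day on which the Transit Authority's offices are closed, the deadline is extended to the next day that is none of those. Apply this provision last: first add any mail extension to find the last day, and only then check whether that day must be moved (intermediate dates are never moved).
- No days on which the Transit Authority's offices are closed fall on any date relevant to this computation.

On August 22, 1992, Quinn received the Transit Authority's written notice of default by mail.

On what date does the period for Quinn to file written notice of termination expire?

August 25, 1993

1 year after August 22, 1992 is August 22, 1993.
Service was by mail, adding 3 days: August 22, 1993 + 3 days = August 25, 1993.
August 25, 1993 is a Wednesday and not a day on which the Transit Authority's offices are closed, so no extension applies.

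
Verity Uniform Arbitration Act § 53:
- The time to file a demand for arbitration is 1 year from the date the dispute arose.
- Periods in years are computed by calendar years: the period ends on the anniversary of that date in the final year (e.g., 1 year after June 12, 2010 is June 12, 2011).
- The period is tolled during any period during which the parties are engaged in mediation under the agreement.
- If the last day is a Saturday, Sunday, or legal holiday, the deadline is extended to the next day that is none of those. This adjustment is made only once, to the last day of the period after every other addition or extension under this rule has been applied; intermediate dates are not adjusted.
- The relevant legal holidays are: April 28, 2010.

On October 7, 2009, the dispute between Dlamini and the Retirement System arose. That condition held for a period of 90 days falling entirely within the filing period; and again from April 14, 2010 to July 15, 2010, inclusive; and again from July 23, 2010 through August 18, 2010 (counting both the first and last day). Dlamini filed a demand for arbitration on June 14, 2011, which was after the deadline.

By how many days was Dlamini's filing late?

40 days

1 year after October 7, 2009 is October 7, 2010.
Tolling adds 90 days: October 7, 2010 + 90 days = January 5, 2011.
From April 14, 2010 through July 15, 2010 inclusive is 93 days; tolling adds 93 days: January 5, 2011 + 93 days = April 8, 2011.
From July 23, 2010 through August 18, 2010 inclusive is 27 days; tolling adds 27 days: April 8, 2011 + 27 days = May 5, 2011.
May 5, 2011 is a Thursday and not a legal holiday, so no extension applies.
The deadline is May 5, 2011; from May 5, 2011 to June 14, 2011 is 40 days.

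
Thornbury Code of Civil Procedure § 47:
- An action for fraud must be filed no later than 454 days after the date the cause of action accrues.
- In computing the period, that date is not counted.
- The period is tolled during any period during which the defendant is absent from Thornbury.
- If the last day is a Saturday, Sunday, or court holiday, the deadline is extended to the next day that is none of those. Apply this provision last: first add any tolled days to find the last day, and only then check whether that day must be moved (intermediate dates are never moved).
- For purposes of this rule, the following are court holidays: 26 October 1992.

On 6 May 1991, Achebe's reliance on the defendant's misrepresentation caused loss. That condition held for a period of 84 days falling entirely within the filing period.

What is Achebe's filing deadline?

454 days after 6 May 1991 is August 2, 1992.
Tolling adds 84 days: August 2, 1992 + 84 days = October 25, 1992.
October 25, 1992 is Sunday; October 26, 1992 is a listed holiday. The next qualifying day is October 27, 1992.

October 27, 1992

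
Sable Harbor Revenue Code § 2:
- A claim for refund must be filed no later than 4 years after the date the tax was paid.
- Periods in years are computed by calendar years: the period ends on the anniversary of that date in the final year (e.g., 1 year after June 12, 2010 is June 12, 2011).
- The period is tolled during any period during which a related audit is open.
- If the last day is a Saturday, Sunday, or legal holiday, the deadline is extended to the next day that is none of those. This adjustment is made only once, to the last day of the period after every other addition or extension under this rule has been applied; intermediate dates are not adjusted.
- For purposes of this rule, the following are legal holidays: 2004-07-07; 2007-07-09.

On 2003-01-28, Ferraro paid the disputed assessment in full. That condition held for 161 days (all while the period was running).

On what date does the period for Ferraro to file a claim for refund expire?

July 10, 2007

4 years after 2003-01-28 is January 28, 2007.
Tolling adds 161 days: January 28, 2007 + 161 days = July 8, 2007.
July 8, 2007 is Sunday; July 9, 2007 is a listed holiday. The next qualifying day is July 10, 2007.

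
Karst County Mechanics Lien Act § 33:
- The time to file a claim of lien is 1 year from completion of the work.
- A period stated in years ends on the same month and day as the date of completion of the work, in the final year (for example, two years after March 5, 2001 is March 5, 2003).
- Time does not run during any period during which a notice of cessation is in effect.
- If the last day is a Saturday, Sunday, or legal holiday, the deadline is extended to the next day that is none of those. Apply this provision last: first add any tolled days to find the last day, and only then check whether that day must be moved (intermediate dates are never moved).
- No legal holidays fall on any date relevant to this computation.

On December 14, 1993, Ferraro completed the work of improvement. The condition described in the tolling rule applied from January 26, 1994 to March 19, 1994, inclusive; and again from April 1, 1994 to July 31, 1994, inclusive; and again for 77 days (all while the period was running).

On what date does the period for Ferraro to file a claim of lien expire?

1 year after December 14, 1993 is December 14, 1994.
From January 26, 1994 through March 19, 1994 inclusive is 53 days; tolling adds 53 days: December 14, 1994 + 53 days = February 5, 1995.
From April 1, 1994 through July 31, 1994 inclusive is 122 days; tolling adds 122 days: February 5, 1995 + 122 days = June 7, 1995.
Tolling adds 77 days: June 7, 1995 + 77 days = August 23, 1995.
August 23, 1995 is a Wednesday and not a legal holiday, so no extension applies.

August 23, 1995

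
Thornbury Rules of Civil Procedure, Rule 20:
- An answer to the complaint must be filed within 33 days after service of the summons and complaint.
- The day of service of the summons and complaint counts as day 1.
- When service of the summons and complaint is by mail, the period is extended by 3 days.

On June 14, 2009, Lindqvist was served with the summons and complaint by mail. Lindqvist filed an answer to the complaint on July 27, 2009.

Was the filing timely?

Counting June 14, 2009 as day 1, day 33 is July 16, 2009.
Service was by mail, adding 3 days: July 16, 2009 + 3 days = July 19, 2009.
The deadline is July 19, 2009; the filing on July 27, 2009 is after that date.

No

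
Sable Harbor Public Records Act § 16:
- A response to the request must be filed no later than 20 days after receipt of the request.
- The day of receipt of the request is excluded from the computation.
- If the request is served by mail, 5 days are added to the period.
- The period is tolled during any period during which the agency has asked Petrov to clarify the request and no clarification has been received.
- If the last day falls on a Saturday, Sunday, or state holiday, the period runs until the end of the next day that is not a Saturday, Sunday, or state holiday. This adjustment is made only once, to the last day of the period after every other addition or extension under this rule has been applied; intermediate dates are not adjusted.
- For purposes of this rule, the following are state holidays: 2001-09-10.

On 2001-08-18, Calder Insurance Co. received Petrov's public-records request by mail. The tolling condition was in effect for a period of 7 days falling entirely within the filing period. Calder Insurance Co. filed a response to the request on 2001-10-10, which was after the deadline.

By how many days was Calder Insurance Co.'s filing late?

20 days after 2001-08-18 is September 7, 2001.
Service was by mail, adding 5 days: September 7, 2001 + 5 days = September 12, 2001.
Tolling adds 7 days: September 12, 2001 + 7 days = September 19, 2001.
September 19, 2001 is a Wednesday and not a state holiday, so no extension applies.
The deadline is September 19, 2001; from September 19, 2001 to October 10, 2001 is 21 days.

21 days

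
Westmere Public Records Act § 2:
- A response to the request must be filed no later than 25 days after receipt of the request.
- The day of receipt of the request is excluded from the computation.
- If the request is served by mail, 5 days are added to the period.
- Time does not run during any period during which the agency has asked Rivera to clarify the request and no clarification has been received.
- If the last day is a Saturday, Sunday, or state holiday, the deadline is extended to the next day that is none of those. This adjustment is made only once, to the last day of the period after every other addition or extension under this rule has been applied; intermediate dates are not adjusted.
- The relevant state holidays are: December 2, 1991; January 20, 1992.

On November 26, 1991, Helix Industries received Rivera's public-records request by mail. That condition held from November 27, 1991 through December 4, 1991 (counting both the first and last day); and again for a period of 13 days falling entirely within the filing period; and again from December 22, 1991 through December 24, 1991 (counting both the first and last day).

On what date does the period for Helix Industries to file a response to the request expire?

25 days after November 26, 1991 is December 21, 1991.
Service was by mail, adding 5 days: December 21, 1991 + 5 days = December 26, 1991.
From November 27, 1991 through December 4, 1991 inclusive is 8 days; tolling adds 8 days: December 26, 1991 + 8 days = January 3, 1992.
Tolling adds 13 days: January 3, 1992 + 13 days = January 16, 1992.
From December 22, 1991 through December 24, 1991 inclusive is 3 days; tolling adds 3 days: January 16, 1992 + 3 days = January 19, 1992.
January 19, 1992 is Sunday; January 20, 1992 is a listed holiday. The next qualifying day is January 21, 1992.

January 21, 1992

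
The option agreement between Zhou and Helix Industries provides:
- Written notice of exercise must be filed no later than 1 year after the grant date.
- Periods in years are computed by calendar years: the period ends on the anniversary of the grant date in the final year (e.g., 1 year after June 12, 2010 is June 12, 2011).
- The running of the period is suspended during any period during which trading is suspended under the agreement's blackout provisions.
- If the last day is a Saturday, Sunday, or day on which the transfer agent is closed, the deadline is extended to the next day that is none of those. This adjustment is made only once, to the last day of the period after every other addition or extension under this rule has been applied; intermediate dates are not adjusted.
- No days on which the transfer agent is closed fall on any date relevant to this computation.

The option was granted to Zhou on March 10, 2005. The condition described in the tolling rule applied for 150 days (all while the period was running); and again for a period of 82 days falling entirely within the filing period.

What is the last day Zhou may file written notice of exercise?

1 year after March 10, 2005 is March 10, 2006.
Tolling adds 150 days: March 10, 2006 + 150 days = August 7, 2006.
Tolling adds 82 days: August 7, 2006 + 82 days = October 28, 2006.
October 28, 2006 is Saturday; October 29, 2006 is Sunday. The next qualifying day is October 30, 2006.

October 30, 2006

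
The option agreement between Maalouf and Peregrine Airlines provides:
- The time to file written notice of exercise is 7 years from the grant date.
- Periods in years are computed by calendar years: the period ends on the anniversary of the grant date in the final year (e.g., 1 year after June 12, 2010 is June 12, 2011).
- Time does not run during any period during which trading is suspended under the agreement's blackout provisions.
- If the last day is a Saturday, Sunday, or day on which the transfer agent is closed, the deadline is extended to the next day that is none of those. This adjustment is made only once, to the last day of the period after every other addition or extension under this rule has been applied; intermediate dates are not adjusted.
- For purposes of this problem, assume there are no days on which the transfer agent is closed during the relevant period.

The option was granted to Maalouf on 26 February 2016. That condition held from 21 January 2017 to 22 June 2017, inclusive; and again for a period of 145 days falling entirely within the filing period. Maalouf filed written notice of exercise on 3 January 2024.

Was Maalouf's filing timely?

No

7 years after 26 February 2016 is February 26, 2023.
From January 21, 2017 through June 22, 2017 inclusive is 153 days; tolling adds 153 days: February 26, 2023 + 153 days = July 29, 2023.
Tolling adds 145 days: July 29, 2023 + 145 days = December 21, 2023.
December 21, 2023 is a Thursday and not a day on which the transfer agent is closed, so no extension applies.
The deadline is December 21, 2023; the filing on January 3, 2024 is after that date.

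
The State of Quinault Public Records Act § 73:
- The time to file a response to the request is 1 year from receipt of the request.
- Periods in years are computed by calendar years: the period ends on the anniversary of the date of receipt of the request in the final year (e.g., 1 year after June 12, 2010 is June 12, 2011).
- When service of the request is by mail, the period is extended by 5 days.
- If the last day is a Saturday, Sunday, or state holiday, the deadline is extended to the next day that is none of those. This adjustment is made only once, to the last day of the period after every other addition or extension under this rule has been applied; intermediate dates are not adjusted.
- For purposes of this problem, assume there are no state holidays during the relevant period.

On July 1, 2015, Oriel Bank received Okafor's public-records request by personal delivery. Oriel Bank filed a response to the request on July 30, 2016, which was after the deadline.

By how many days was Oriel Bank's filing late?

29 days

1 year after July 1, 2015 is July 1, 2016.
Service was not by mail, so no mail extension applies.
July 1, 2016 is a Friday and not a state holiday, so no extension applies.
The deadline is July 1, 2016; from July 1, 2016 to July 30, 2016 is 29 days.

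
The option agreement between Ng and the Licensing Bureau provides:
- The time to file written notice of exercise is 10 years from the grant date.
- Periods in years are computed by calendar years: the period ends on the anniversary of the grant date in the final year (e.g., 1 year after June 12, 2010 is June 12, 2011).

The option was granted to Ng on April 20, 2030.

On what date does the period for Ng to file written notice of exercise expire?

April 20, 2040

10 years after April 20, 2030 is April 20, 2040.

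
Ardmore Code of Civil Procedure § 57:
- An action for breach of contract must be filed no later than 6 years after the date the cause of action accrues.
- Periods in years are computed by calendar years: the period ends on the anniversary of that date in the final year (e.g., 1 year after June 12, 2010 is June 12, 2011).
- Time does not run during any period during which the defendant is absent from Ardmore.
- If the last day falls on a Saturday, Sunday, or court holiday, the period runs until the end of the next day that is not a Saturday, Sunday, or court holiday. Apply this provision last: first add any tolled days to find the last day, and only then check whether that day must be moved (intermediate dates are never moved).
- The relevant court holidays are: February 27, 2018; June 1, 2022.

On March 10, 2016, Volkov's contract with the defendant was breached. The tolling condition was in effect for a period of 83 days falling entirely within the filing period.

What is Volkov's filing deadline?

June 2, 2022

6 years after March 10, 2016 is March 10, 2022.
Tolling adds 83 days: March 10, 2022 + 83 days = June 1, 2022.
June 1, 2022 is a listed holiday. The next qualifying day is June 2, 2022.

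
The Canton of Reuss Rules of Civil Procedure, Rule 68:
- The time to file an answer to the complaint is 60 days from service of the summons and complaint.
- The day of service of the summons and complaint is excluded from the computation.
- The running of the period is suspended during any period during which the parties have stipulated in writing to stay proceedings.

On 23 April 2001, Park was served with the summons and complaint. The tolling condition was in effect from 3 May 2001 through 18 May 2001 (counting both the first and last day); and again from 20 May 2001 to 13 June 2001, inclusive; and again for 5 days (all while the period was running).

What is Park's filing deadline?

60 days after 23 April 2001 is June 22, 2001.
From May 3, 2001 through May 18, 2001 inclusive is 16 days; tolling adds 16 days: June 22, 2001 + 16 days = July 8, 2001.
From May 20, 2001 through June 13, 2001 inclusive is 25 days; tolling adds 25 days: July 8, 2001 + 25 days = August 2, 2001.
Tolling adds 5 days: August 2, 2001 + 5 days = August 7, 2001.

August 7, 2001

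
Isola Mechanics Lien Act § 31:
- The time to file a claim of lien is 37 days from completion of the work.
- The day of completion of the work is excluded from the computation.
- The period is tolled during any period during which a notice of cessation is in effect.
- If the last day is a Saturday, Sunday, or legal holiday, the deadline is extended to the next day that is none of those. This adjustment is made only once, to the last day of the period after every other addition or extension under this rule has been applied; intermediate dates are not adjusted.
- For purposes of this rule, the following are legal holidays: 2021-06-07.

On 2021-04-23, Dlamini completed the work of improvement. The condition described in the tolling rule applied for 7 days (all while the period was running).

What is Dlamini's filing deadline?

37 days after 2021-04-23 is May 30, 2021.
Tolling adds 7 days: May 30, 2021 + 7 days = June 6, 2021.
June 6, 2021 is Sunday; June 7, 2021 is a listed holiday. The next qualifying day is June 8, 2021.

June 8, 2021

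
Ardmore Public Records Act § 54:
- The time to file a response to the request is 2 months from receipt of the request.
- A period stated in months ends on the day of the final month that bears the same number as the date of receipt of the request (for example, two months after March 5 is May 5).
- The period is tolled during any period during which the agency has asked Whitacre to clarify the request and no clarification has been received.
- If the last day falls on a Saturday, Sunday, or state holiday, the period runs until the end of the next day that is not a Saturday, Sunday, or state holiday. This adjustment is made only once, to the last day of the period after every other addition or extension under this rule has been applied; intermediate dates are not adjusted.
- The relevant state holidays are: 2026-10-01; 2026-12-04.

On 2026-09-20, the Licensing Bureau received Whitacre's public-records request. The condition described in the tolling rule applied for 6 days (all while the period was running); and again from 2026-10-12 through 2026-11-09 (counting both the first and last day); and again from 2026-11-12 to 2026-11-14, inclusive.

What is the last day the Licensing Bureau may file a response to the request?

2 months after 2026-09-20 is November 20, 2026.
Tolling adds 6 days: November 20, 2026 + 6 days = November 26, 2026.
From October 12, 2026 through November 9, 2026 inclusive is 29 days; tolling adds 29 days: November 26, 2026 + 29 days = December 25, 2026.
From November 12, 2026 through November 14, 2026 inclusive is 3 days; tolling adds 3 days: December 25, 2026 + 3 days = December 28, 2026.
December 28, 2026 is a Monday and not a state holiday, so no extension applies.

December 28, 2026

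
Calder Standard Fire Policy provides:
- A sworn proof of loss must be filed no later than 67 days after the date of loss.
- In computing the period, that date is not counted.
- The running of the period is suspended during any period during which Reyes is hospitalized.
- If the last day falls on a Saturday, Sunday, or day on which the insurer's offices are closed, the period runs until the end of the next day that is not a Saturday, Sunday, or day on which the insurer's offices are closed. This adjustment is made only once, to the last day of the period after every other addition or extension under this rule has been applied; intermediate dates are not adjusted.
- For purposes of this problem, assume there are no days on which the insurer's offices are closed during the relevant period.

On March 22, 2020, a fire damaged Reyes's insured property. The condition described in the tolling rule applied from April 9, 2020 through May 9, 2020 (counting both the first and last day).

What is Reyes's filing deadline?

June 29, 2020

67 days after March 22, 2020 is May 28, 2020.
From April 9, 2020 through May 9, 2020 inclusive is 31 days; tolling adds 31 days: May 28, 2020 + 31 days = June 28, 2020.
June 28, 2020 is Sunday. The next qualifying day is June 29, 2020.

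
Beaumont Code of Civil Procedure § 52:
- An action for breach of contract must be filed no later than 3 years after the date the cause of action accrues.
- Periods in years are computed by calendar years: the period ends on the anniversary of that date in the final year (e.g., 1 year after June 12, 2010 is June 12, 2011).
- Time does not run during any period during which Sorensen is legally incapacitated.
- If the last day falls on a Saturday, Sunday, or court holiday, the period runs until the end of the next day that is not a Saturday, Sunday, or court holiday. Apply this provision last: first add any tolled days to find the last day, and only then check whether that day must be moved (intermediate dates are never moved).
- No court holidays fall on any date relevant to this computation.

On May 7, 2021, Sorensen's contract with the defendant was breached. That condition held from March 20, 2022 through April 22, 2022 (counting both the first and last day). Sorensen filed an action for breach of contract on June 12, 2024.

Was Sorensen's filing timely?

3 years after May 7, 2021 is May 7, 2024.
From March 20, 2022 through April 22, 2022 inclusive is 34 days; tolling adds 34 days: May 7, 2024 + 34 days = June 10, 2024.
June 10, 2024 is a Monday and not a court holiday, so no extension applies.
The deadline is June 10, 2024; the filing on June 12, 2024 is after that date.

No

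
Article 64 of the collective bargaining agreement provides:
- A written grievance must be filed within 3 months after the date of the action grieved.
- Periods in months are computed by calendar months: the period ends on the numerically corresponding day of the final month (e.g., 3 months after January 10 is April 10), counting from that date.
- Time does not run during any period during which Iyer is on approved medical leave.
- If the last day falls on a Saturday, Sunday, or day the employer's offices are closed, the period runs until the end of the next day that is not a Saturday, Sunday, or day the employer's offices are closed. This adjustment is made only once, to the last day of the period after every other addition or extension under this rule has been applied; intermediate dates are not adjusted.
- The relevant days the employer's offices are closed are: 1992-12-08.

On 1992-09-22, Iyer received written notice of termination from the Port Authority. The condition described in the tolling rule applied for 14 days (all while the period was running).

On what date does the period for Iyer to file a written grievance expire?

3 months after 1992-09-22 is December 22, 1992.
Tolling adds 14 days: December 22, 1992 + 14 days = January 5, 1993.
January 5, 1993 is a Tuesday and not a day the employer's offices are closed, so no extension applies.

January 5, 1993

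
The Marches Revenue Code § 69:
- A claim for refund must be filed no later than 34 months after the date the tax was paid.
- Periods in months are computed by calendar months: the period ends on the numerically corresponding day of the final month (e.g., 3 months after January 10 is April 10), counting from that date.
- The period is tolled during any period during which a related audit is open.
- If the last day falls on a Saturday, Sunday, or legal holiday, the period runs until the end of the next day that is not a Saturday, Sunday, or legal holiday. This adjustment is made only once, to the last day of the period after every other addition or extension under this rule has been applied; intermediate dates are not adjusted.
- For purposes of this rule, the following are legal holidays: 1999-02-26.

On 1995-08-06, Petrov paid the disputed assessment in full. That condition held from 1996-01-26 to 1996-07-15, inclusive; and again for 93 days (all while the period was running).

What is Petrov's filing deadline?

34 months after 1995-08-06 is June 6, 1998.
From January 26, 1996 through July 15, 1996 inclusive is 172 days; tolling adds 172 days: June 6, 1998 + 172 days = November 25, 1998.
Tolling adds 93 days: November 25, 1998 + 93 days = February 26, 1999.
February 26, 1999 is a listed holiday; February 27, 1999 is Saturday; February 28, 1999 is Sunday. The next qualifying day is March 1, 1999.

March 1, 1999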